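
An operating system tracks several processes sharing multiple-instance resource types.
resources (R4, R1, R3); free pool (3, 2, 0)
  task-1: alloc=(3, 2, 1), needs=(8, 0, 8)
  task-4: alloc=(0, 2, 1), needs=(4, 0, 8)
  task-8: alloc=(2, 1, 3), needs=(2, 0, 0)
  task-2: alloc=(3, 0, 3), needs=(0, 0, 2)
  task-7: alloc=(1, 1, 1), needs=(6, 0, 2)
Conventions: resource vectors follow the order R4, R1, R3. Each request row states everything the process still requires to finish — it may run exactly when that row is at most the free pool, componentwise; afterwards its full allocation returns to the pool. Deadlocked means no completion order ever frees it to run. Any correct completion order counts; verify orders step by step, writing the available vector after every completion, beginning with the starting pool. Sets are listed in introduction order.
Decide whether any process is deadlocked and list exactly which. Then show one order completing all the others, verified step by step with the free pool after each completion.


The deadlocked set is task-1 and task-4.
Key observation: even finishing task-8, task-2, task-7 leaves just (9, 4, 7) free — too little R3 for any of the remaining processes.
The rest can finish in the order task-8, task-2, task-7. Step-by-step check:
  pool = (3, 2, 0)
  task-8 needs (2, 0, 0) <= (3, 2, 0) -> finishes; pool += (2, 1, 3) = (5, 3, 3)
  task-2 needs (0, 0, 2) <= (5, 3, 3) -> finishes; pool += (3, 0, 3) = (8, 3, 6)
  task-7 needs (6, 0, 2) <= (8, 3, 6) -> finishes; pool += (1, 1, 1) = (9, 4, 7)
None of the blocked processes ever fits:
  task-1 still needs (8, 0, 8) but only (9, 4, 7) is free — short on R3
  task-4 still needs (4, 0, 8) but only (9, 4, 7) is free — short on R3


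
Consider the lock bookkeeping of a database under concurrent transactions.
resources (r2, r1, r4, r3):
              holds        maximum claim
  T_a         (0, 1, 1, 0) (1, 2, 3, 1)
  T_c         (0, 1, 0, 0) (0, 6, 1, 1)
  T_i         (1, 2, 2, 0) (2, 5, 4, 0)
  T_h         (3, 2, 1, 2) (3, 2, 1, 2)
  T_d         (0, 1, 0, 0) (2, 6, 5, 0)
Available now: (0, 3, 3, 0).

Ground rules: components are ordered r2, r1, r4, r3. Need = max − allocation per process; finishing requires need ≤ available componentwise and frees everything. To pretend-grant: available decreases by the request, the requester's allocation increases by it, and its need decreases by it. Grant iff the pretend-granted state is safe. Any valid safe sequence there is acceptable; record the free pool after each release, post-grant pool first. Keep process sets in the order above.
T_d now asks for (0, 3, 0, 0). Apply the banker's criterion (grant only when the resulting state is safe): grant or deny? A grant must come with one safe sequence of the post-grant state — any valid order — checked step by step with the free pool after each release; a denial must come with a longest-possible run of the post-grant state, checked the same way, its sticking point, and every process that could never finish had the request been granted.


GRANT. The post-grant state is safe; one safe sequence: T_h, T_a, T_d, T_i, T_c.
Key observation: (0, 0, 3, 0) free after granting still covers T_h first, and each release covers the next.
Step-by-step check of the post-grant state:
  pool = (0, 0, 3, 0)
  run T_h (needs (0, 0, 0, 0), free (0, 0, 3, 0)); after release of (3, 2, 1, 2) the pool is (3, 2, 4, 2)
  run T_a (needs (1, 1, 2, 1), free (3, 2, 4, 2)); after release of (0, 1, 1, 0) the pool is (3, 3, 5, 2)
  run T_d (needs (2, 2, 5, 0), free (3, 3, 5, 2)); after release of (0, 4, 0, 0) the pool is (3, 7, 5, 2)
  run T_i (needs (1, 3, 2, 0), free (3, 7, 5, 2)); after release of (1, 2, 2, 0) the pool is (4, 9, 7, 2)
  run T_c (needs (0, 5, 1, 1), free (4, 9, 7, 2)); after release of (0, 1, 0, 0) the pool is (4, 10, 7, 2)


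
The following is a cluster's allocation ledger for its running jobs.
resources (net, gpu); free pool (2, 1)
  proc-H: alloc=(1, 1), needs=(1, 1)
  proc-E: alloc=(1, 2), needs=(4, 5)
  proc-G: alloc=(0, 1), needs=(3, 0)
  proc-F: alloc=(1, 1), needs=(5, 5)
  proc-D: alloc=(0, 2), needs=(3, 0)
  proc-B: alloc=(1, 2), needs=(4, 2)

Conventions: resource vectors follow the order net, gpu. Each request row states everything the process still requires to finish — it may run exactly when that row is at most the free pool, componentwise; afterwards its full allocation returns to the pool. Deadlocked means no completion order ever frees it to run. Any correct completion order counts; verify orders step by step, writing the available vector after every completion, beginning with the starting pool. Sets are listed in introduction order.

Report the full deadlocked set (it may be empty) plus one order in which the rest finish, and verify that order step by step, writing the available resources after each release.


Deadlocked: proc-E, proc-F and proc-B.
Key observation: net is the bottleneck — with proc-H, proc-D, proc-G done the pool holds (3, 5), short of every remaining need.
The rest can finish in the order proc-H, proc-D, proc-G. Verifying each step:
  pool = (2, 1)
  run proc-H (needs (1, 1), free (2, 1)); after release of (1, 1) the pool is (3, 2)
  run proc-D (needs (3, 0), free (3, 2)); after release of (0, 2) the pool is (3, 4)
  run proc-G (needs (3, 0), free (3, 4)); after release of (0, 1) the pool is (3, 5)
None of the blocked processes ever fits:
  blocked: proc-E wants (4, 5), pool (3, 5) — not enough net
  blocked: proc-F wants (5, 5), pool (3, 5) — not enough net
  blocked: proc-B wants (4, 2), pool (3, 5) — not enough net


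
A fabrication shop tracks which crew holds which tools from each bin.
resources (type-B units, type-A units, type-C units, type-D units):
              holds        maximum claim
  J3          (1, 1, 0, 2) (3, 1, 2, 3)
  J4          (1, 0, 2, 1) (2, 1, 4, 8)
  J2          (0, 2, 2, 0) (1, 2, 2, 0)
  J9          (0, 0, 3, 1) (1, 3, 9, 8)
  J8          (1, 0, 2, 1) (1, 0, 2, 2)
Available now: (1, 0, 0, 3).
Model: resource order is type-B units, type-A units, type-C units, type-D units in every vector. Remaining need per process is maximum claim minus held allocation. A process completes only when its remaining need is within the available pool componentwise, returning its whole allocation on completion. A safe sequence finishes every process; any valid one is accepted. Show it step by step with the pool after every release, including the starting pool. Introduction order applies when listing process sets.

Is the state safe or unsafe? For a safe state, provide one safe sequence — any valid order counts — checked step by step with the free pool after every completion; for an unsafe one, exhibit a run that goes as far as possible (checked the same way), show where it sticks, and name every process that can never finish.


UNSAFE — no complete ordering exists.
Key observation: the wall is type-D units: completing J2, J8, J3 brings the pool only to (3, 3, 4, 6), and all the rest need more.
A maximal execution: J2, J8, J3 — then nothing else fits. Step-by-step check:
  pool = (1, 0, 0, 3)
  run J2 (needs (1, 0, 0, 0), free (1, 0, 0, 3)); after release of (0, 2, 2, 0) the pool is (1, 2, 2, 3)
  run J8 (needs (0, 0, 0, 1), free (1, 2, 2, 3)); after release of (1, 0, 2, 1) the pool is (2, 2, 4, 4)
  run J3 (needs (2, 0, 2, 1), free (2, 2, 4, 4)); after release of (1, 1, 0, 2) the pool is (3, 3, 4, 6)
  J4 cannot run: need (1, 1, 2, 7) vs free (3, 3, 4, 6) (insufficient type-D units)
  J9 cannot run: need (1, 3, 6, 7) vs free (3, 3, 4, 6) (insufficient type-C units and type-D units)
Never able to finish: J4 and J9.


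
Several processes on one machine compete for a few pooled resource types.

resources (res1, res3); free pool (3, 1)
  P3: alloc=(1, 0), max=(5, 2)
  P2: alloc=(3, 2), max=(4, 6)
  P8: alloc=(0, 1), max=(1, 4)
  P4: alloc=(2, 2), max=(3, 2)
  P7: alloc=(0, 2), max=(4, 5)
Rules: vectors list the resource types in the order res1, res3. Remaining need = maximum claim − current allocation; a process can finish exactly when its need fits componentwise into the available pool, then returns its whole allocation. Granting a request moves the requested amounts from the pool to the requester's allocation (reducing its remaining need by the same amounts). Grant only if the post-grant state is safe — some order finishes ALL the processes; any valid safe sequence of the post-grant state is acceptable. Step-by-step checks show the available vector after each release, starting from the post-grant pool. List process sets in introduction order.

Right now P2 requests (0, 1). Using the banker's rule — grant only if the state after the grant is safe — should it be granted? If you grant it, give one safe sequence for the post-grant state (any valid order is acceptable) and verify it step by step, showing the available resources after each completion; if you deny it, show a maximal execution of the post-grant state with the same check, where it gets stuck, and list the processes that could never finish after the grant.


DENY: after the grant no complete ordering would exist.
Key observation: P4, P3 can finish, but then (6, 2) is all there is, and the blocked group's res3 demands exceed it.
On the post-grant state, P4, P3 is a maximal run — nothing extends it. Walking it through:
  pool = (3, 0)
  run P4 (needs (1, 0), free (3, 0)); after release of (2, 2) the pool is (5, 2)
  run P3 (needs (4, 2), free (5, 2)); after release of (1, 0) the pool is (6, 2)
  P2 cannot run: need (1, 3) vs free (6, 2) (insufficient res3)
  P8 cannot run: need (1, 3) vs free (6, 2) (insufficient res3)
  P7 cannot run: need (4, 3) vs free (6, 2) (insufficient res3)
Post-grant, the permanently blocked set is P2, P8 and P7.


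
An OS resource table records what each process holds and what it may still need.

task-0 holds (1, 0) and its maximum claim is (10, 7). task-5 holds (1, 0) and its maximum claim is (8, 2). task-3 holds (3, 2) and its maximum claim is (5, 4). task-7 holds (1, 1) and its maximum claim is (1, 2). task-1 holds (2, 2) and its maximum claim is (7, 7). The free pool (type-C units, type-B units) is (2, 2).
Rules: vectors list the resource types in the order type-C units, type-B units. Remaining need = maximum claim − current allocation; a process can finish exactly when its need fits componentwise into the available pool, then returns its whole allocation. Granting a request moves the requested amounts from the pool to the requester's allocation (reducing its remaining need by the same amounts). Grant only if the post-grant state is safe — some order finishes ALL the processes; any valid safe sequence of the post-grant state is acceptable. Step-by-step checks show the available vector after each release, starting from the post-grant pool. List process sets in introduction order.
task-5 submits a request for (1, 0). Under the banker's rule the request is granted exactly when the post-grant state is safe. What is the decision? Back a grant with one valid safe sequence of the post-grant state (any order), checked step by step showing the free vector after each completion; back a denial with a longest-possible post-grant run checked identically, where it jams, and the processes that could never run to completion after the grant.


GRANT. The post-grant state is safe; one safe sequence: task-7, task-3, task-1, task-5, task-0.
Key observation: post-grant, (1, 2) remains, and an order beginning with task-7 completes everyone.
Step-by-step check of the post-grant state:
  pool = (1, 2)
  run task-7 (needs (0, 1), free (1, 2)); after release of (1, 1) the pool is (2, 3)
  run task-3 (needs (2, 2), free (2, 3)); after release of (3, 2) the pool is (5, 5)
  run task-1 (needs (5, 5), free (5, 5)); after release of (2, 2) the pool is (7, 7)
  run task-5 (needs (6, 2), free (7, 7)); after release of (2, 0) the pool is (9, 7)
  run task-0 (needs (9, 7), free (9, 7)); after release of (1, 0) the pool is (10, 7)


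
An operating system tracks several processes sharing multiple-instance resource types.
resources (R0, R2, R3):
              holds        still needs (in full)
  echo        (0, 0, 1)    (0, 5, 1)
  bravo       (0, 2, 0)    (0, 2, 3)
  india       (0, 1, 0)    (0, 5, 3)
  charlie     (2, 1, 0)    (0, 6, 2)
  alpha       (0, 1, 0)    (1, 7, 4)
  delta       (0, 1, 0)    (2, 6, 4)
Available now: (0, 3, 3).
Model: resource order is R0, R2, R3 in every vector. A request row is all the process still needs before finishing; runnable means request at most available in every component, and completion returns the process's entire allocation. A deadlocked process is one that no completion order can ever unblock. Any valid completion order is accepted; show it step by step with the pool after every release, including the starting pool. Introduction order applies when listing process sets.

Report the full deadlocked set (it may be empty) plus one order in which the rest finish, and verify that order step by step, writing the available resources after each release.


The deadlocked set is empty.
Key observation: bravo fits the free pool immediately, and its release cascades until everyone finishes.
A valid finishing order for the others: bravo, echo, india, charlie, delta, alpha. Step-by-step check:
  pool = (0, 3, 3)
  bravo needs (0, 2, 3) <= (0, 3, 3) -> finishes; pool += (0, 2, 0) = (0, 5, 3)
  echo needs (0, 5, 1) <= (0, 5, 3) -> finishes; pool += (0, 0, 1) = (0, 5, 4)
  india needs (0, 5, 3) <= (0, 5, 4) -> finishes; pool += (0, 1, 0) = (0, 6, 4)
  charlie needs (0, 6, 2) <= (0, 6, 4) -> finishes; pool += (2, 1, 0) = (2, 7, 4)
  delta needs (2, 6, 4) <= (2, 7, 4) -> finishes; pool += (0, 1, 0) = (2, 8, 4)
  alpha needs (1, 7, 4) <= (2, 8, 4) -> finishes; pool += (0, 1, 0) = (2, 9, 4)


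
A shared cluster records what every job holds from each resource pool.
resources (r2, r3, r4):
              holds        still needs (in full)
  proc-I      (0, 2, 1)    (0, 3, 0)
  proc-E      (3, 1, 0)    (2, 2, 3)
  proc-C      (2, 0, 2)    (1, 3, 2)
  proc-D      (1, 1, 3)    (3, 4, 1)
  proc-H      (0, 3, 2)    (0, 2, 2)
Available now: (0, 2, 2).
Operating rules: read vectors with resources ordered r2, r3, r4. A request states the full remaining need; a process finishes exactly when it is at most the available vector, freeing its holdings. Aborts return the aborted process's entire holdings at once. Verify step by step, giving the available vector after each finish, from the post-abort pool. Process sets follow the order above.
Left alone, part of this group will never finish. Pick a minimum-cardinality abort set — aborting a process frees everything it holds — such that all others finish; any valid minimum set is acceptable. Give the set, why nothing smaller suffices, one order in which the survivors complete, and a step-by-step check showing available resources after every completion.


The answer: abort proc-C.
Key observation: no ordering could ever have run proc-E before the abort of proc-C; with (2, 0, 2) back in the pool it fits at step 2.
No smaller set exists: with zero aborts the deadlock remains.
The survivors complete as proc-H, proc-E, proc-I, proc-D. Walking it through (starting from the post-abort pool):
  pool = (2, 2, 4)
  proc-H needs (0, 2, 2) <= (2, 2, 4) -> finishes; pool += (0, 3, 2) = (2, 5, 6)
  proc-E needs (2, 2, 3) <= (2, 5, 6) -> finishes; pool += (3, 1, 0) = (5, 6, 6)
  proc-I needs (0, 3, 0) <= (5, 6, 6) -> finishes; pool += (0, 2, 1) = (5, 8, 7)
  proc-D needs (3, 4, 1) <= (5, 8, 7) -> finishes; pool += (1, 1, 3) = (6, 9, 10)


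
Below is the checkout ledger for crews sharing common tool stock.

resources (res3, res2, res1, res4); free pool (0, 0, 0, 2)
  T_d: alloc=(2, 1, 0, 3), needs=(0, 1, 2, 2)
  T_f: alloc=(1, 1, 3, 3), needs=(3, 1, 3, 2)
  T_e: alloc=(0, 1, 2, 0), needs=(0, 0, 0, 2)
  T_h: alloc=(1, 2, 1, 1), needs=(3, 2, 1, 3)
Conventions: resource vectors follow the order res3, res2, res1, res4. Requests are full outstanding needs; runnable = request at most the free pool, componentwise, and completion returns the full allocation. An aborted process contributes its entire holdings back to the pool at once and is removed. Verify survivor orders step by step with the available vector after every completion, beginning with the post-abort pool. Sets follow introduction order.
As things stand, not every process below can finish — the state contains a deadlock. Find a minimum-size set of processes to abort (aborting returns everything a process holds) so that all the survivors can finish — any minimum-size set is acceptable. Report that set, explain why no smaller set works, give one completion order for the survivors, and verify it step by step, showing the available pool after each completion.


Minimum abort set: T_h.
Key observation: before aborting T_h, T_f was permanently blocked — no order could ever run it; afterwards it completes at step 3.
No smaller set exists: with zero aborts the deadlock remains.
The survivors complete as T_e, T_d, T_f. Verifying each step (starting from the post-abort pool):
  pool = (1, 2, 1, 3)
  run T_e (needs (0, 0, 0, 2), free (1, 2, 1, 3)); after release of (0, 1, 2, 0) the pool is (1, 3, 3, 3)
  run T_d (needs (0, 1, 2, 2), free (1, 3, 3, 3)); after release of (2, 1, 0, 3) the pool is (3, 4, 3, 6)
  run T_f (needs (3, 1, 3, 2), free (3, 4, 3, 6)); after release of (1, 1, 3, 3) the pool is (4, 5, 6, 9)


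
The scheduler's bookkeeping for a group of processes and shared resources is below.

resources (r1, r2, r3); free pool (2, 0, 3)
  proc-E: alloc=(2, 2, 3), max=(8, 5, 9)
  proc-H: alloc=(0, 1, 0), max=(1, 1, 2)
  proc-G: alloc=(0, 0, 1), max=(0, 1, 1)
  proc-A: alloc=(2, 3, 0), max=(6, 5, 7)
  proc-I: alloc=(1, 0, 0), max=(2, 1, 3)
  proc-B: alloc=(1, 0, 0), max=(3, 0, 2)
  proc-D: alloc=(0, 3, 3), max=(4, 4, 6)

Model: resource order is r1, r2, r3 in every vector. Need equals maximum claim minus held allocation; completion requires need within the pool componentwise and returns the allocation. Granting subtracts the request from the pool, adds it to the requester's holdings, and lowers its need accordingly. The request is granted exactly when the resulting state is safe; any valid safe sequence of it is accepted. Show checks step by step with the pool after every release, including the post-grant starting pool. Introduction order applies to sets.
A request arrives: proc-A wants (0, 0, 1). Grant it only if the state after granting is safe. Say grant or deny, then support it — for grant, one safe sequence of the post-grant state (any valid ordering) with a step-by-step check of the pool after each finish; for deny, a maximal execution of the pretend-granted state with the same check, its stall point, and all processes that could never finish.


GRANT — the state after the grant stays safe, e.g. via proc-H, proc-B, proc-G, proc-I, proc-D, proc-A, proc-E.
Key observation: after the grant the pool drops to (2, 0, 2), which still lets proc-H finish first and unwind the rest.
Check on the post-grant state, step by step:
  pool = (2, 0, 2)
  proc-H: need (1, 0, 2) fits (2, 0, 2); releases (0, 1, 0), pool now (2, 1, 2)
  proc-B: need (2, 0, 2) fits (2, 1, 2); releases (1, 0, 0), pool now (3, 1, 2)
  proc-G: need (0, 1, 0) fits (3, 1, 2); releases (0, 0, 1), pool now (3, 1, 3)
  proc-I: need (1, 1, 3) fits (3, 1, 3); releases (1, 0, 0), pool now (4, 1, 3)
  proc-D: need (4, 1, 3) fits (4, 1, 3); releases (0, 3, 3), pool now (4, 4, 6)
  proc-A: need (4, 2, 6) fits (4, 4, 6); releases (2, 3, 1), pool now (6, 7, 7)
  proc-E: need (6, 3, 6) fits (6, 7, 7); releases (2, 2, 3), pool now (8, 9, 10)


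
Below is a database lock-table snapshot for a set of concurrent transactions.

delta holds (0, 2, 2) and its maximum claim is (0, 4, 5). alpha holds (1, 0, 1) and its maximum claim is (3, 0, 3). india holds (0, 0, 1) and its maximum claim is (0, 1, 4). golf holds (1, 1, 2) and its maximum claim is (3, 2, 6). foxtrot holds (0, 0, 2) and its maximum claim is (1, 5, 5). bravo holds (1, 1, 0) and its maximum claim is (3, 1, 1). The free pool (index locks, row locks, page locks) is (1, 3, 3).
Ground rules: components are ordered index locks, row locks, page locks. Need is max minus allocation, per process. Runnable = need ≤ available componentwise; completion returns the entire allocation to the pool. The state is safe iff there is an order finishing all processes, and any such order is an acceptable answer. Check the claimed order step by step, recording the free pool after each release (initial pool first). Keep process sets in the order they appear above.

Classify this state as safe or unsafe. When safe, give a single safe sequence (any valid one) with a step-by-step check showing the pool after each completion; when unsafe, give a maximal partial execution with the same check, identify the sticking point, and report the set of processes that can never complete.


The state is UNSAFE.
Key observation: index locks is the bottleneck — with india, delta, foxtrot done the pool holds (1, 5, 8), short of every remaining need.
Going as far as possible: india, delta, foxtrot; after that, nothing fits. Walking it through:
  pool = (1, 3, 3)
  india: need (0, 1, 3) fits (1, 3, 3); releases (0, 0, 1), pool now (1, 3, 4)
  delta: need (0, 2, 3) fits (1, 3, 4); releases (0, 2, 2), pool now (1, 5, 6)
  foxtrot: need (1, 5, 3) fits (1, 5, 6); releases (0, 0, 2), pool now (1, 5, 8)
  alpha still needs (2, 0, 2) but only (1, 5, 8) is free — short on index locks
  golf still needs (2, 1, 4) but only (1, 5, 8) is free — short on index locks
  bravo still needs (2, 0, 1) but only (1, 5, 8) is free — short on index locks
Processes that can never finish: alpha, golf and bravo.


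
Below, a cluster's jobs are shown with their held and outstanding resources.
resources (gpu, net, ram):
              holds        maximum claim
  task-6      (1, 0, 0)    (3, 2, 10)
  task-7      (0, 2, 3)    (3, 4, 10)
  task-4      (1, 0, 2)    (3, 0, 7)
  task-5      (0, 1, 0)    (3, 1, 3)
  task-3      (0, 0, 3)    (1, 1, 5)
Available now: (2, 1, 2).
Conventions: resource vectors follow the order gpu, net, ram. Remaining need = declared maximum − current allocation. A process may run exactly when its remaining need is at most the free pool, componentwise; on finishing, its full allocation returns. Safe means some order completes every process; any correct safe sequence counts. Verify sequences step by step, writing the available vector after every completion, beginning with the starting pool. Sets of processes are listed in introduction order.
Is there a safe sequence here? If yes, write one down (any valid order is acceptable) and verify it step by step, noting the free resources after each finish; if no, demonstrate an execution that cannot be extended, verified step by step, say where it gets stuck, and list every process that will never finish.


The state is SAFE; one workable sequence: task-3, task-4, task-5, task-7, task-6.
Key observation: task-3 marks the first exact bind of the order: its need (1, 1, 2) fits the free (2, 1, 2) with zero slack on a requested resource.
Check, step by step:
  pool = (2, 1, 2)
  run task-3 (needs (1, 1, 2), free (2, 1, 2)); after release of (0, 0, 3) the pool is (2, 1, 5)
  run task-4 (needs (2, 0, 5), free (2, 1, 5)); after release of (1, 0, 2) the pool is (3, 1, 7)
  run task-5 (needs (3, 0, 3), free (3, 1, 7)); after release of (0, 1, 0) the pool is (3, 2, 7)
  run task-7 (needs (3, 2, 7), free (3, 2, 7)); after release of (0, 2, 3) the pool is (3, 4, 10)
  run task-6 (needs (2, 2, 10), free (3, 4, 10)); after release of (1, 0, 0) the pool is (4, 4, 10)


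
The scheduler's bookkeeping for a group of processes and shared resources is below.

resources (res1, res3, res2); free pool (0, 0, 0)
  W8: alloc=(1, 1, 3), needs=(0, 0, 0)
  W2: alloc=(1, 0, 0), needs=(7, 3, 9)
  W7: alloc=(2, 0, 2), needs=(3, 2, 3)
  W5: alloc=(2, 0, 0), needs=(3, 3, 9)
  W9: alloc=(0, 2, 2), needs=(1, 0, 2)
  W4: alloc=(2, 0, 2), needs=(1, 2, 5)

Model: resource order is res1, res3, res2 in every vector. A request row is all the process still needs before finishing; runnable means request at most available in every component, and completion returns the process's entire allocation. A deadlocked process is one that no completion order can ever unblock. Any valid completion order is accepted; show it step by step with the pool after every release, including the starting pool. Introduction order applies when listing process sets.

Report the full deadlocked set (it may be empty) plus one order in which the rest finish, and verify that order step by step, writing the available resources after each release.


Nothing here is deadlocked.
Key observation: W8 can run right away; the returned allocation unlocks the remaining processes in turn.
One completion order for the rest: W8, W9, W4, W7, W5, W2. Check, step by step:
  pool = (0, 0, 0)
  run W8 (needs (0, 0, 0), free (0, 0, 0)); after release of (1, 1, 3) the pool is (1, 1, 3)
  run W9 (needs (1, 0, 2), free (1, 1, 3)); after release of (0, 2, 2) the pool is (1, 3, 5)
  run W4 (needs (1, 2, 5), free (1, 3, 5)); after release of (2, 0, 2) the pool is (3, 3, 7)
  run W7 (needs (3, 2, 3), free (3, 3, 7)); after release of (2, 0, 2) the pool is (5, 3, 9)
  run W5 (needs (3, 3, 9), free (5, 3, 9)); after release of (2, 0, 0) the pool is (7, 3, 9)
  run W2 (needs (7, 3, 9), free (7, 3, 9)); after release of (1, 0, 0) the pool is (8, 3, 9)


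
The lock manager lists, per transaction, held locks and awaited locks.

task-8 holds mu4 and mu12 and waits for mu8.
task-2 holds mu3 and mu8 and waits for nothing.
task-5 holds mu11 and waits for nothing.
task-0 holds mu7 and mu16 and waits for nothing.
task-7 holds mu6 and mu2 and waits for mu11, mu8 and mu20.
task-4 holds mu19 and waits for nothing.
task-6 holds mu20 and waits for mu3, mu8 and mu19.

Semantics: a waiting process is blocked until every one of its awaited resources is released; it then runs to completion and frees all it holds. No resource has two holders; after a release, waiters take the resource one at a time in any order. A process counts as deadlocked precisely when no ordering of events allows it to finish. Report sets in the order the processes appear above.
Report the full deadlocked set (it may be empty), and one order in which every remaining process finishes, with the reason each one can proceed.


Nothing here is deadlocked.
Key observation: there is no circular wait here — follow any chain and it reaches a process that is free to run now.
A valid finishing order for the others: task-2, task-0, task-8, task-4, task-5, task-6, task-7.
Step-by-step check:
  task-2 waits on nothing -> runs at once and releases mu3 and mu8
  task-0 waits on nothing -> runs at once and releases mu7 and mu16
  task-8 waits on mu8 — all released -> runs and releases mu4 and mu12
  task-4 waits on nothing -> runs at once and releases mu19
  task-5 waits on nothing -> runs at once and releases mu11
  task-6 waits on mu3, mu8 and mu19 — all released -> runs and releases mu20
  task-7 waits on mu11, mu8 and mu20 — all released -> runs and releases mu6 and mu2


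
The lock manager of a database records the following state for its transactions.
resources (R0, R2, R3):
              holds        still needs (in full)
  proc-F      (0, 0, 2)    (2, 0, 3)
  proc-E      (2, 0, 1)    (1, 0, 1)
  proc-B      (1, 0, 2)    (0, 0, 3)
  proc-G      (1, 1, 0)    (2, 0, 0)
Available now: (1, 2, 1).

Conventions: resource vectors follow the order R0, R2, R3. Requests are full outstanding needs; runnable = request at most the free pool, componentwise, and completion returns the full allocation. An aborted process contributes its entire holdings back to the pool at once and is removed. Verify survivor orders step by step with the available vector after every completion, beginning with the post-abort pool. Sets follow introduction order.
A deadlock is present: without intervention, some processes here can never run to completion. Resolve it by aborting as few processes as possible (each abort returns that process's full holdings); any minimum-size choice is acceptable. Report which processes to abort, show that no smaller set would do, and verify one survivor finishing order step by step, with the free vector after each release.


Abort proc-B.
Key observation: aborting proc-B returns (1, 0, 2), and proc-F — hopeless before — runs at step 3 with the returned capacity in the pool.
Minimality: the empty abort set fails — the state is deadlocked as it stands.
The survivors complete as proc-G, proc-E, proc-F. Walking it through (starting from the post-abort pool):
  pool = (2, 2, 3)
  run proc-G (needs (2, 0, 0), free (2, 2, 3)); after release of (1, 1, 0) the pool is (3, 3, 3)
  run proc-E (needs (1, 0, 1), free (3, 3, 3)); after release of (2, 0, 1) the pool is (5, 3, 4)
  run proc-F (needs (2, 0, 3), free (5, 3, 4)); after release of (0, 0, 2) the pool is (5, 3, 6)


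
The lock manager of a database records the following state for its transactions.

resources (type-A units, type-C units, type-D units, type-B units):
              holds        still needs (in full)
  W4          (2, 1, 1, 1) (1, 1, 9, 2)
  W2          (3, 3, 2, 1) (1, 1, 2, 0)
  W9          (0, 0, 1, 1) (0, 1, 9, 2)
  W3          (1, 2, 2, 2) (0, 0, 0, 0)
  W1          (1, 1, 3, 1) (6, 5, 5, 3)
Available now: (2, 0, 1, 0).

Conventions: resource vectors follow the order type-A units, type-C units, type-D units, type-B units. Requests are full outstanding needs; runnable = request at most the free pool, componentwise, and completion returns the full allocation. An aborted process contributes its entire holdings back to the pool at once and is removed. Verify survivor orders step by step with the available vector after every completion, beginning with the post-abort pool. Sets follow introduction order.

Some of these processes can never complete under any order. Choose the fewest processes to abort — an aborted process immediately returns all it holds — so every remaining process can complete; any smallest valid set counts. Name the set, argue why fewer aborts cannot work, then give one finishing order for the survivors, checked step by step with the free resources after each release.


The answer: abort W4.
Key observation: W9 had no path to completion before; after the abort of W4 ((2, 1, 1, 1) returned), step 4 is where it fits.
Why nothing smaller works: aborting no one leaves the state deadlocked as given.
The survivors complete as W3, W2, W1, W9. Walking it through (starting from the post-abort pool):
  pool = (4, 1, 2, 1)
  W3 needs (0, 0, 0, 0) <= (4, 1, 2, 1) -> finishes; pool += (1, 2, 2, 2) = (5, 3, 4, 3)
  W2 needs (1, 1, 2, 0) <= (5, 3, 4, 3) -> finishes; pool += (3, 3, 2, 1) = (8, 6, 6, 4)
  W1 needs (6, 5, 5, 3) <= (8, 6, 6, 4) -> finishes; pool += (1, 1, 3, 1) = (9, 7, 9, 5)
  W9 needs (0, 1, 9, 2) <= (9, 7, 9, 5) -> finishes; pool += (0, 0, 1, 1) = (9, 7, 10, 6)


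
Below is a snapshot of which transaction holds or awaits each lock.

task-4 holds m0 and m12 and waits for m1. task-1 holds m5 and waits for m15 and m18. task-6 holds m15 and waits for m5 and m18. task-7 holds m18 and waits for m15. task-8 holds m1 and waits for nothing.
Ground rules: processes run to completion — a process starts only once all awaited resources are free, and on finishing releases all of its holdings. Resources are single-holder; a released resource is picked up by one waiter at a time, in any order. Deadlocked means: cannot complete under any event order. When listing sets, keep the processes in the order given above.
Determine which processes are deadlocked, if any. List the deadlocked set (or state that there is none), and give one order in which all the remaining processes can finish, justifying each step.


Deadlocked: task-1, task-6 and task-7.
Key observation: the waits loop around task-1 -> task-6 -> task-1 with no way out; task-7 is caught in further circular waits.
The rest can finish in the order task-8, task-4.
Verifying each step:
  task-8: no waits; runs immediately, freeing m1
  run task-4 (all its waits — m1 — are resolved); releases m0 and m12


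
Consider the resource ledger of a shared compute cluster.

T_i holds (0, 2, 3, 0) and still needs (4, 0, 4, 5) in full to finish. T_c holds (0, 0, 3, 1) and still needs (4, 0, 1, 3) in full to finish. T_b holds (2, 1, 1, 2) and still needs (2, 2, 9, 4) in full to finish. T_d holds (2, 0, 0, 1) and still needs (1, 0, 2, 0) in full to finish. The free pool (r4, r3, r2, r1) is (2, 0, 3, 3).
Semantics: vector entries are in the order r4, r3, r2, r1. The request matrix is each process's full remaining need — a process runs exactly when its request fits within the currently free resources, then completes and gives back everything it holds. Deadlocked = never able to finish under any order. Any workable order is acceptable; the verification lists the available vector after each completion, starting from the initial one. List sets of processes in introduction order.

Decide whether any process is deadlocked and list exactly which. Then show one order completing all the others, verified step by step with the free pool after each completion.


The deadlocked set is empty.
Key observation: T_d leads a chain of completions in which each release enables another process.
A valid finishing order for the others: T_d, T_c, T_i, T_b. Verifying each step:
  pool = (2, 0, 3, 3)
  T_d: need (1, 0, 2, 0) fits (2, 0, 3, 3); releases (2, 0, 0, 1), pool now (4, 0, 3, 4)
  T_c: need (4, 0, 1, 3) fits (4, 0, 3, 4); releases (0, 0, 3, 1), pool now (4, 0, 6, 5)
  T_i: need (4, 0, 4, 5) fits (4, 0, 6, 5); releases (0, 2, 3, 0), pool now (4, 2, 9, 5)
  T_b: need (2, 2, 9, 4) fits (4, 2, 9, 5); releases (2, 1, 1, 2), pool now (6, 3, 10, 7)


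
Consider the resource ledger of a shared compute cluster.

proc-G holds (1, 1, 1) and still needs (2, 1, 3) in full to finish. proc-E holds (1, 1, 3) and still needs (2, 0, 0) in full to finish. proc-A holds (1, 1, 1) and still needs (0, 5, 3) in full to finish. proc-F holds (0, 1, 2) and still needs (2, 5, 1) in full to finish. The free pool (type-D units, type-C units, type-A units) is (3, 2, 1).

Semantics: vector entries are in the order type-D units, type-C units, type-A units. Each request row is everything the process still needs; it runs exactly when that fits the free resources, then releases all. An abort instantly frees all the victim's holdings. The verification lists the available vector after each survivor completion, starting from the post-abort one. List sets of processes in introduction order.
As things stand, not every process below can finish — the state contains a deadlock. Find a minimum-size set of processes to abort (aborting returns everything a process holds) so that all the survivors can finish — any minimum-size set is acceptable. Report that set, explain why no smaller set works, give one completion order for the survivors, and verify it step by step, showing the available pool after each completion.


Minimum abort set: proc-A.
Key observation: the deadlocked proc-F becomes finishable only because proc-A released (1, 1, 1); it completes at step 3 below.
Why nothing smaller works: aborting no one leaves the state deadlocked as given.
One survivor order: proc-E, proc-G, proc-F. Step-by-step check (post-abort pool first):
  pool = (4, 3, 2)
  run proc-E (needs (2, 0, 0), free (4, 3, 2)); after release of (1, 1, 3) the pool is (5, 4, 5)
  run proc-G (needs (2, 1, 3), free (5, 4, 5)); after release of (1, 1, 1) the pool is (6, 5, 6)
  run proc-F (needs (2, 5, 1), free (6, 5, 6)); after release of (0, 1, 2) the pool is (6, 6, 8)


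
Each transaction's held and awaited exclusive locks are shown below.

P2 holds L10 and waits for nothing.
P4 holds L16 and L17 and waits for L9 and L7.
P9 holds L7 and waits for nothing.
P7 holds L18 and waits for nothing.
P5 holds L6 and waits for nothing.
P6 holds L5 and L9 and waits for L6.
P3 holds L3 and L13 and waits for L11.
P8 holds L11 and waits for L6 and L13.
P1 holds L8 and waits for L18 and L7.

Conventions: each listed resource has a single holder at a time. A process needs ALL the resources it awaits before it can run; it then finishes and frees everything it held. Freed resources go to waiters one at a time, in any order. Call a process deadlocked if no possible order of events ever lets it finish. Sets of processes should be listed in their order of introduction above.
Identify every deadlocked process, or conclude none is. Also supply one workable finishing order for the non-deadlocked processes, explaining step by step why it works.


Deadlocked: P3 and P8.
Key observation: along P3 -> P8 -> P3, each member waits on what the next one holds — a deadlock; no other process is dragged down with it.
The rest can finish in the order P5, P2, P9, P6, P7, P4, P1.
Step-by-step check:
  P5: no waits; runs immediately, freeing L6
  P2: no waits; runs immediately, freeing L10
  P9: no waits; runs immediately, freeing L7
  P6 waits on L6 — all released -> runs and releases L5 and L9
  P7: no waits; runs immediately, freeing L18
  P4 waits on L9 and L7 — all released -> runs and releases L16 and L17
  P1 waits on L18 and L7 — all released -> runs and releases L8


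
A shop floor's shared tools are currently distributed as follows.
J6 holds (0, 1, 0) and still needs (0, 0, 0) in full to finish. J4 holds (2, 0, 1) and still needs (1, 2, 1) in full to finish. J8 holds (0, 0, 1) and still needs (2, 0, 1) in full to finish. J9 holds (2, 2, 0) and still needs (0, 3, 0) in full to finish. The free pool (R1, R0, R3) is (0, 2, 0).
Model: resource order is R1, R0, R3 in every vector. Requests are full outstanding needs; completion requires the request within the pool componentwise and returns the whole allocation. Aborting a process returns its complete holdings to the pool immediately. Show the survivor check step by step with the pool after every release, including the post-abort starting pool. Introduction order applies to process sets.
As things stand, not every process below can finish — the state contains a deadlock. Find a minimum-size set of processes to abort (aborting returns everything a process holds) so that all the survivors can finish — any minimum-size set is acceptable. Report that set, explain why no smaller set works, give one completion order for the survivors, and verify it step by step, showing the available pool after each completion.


Minimum abort set: J4.
Key observation: the deadlocked J8 becomes finishable only because J4 released (2, 0, 1); it completes at step 2 below.
Why nothing smaller works: aborting no one leaves the state deadlocked as given.
Survivors finish in the order: J6, J8, J9. Check, step by step (pool after the aborts first):
  pool = (2, 2, 1)
  J6: need (0, 0, 0) fits (2, 2, 1); releases (0, 1, 0), pool now (2, 3, 1)
  J8: need (2, 0, 1) fits (2, 3, 1); releases (0, 0, 1), pool now (2, 3, 2)
  J9: need (0, 3, 0) fits (2, 3, 2); releases (2, 2, 0), pool now (4, 5, 2)


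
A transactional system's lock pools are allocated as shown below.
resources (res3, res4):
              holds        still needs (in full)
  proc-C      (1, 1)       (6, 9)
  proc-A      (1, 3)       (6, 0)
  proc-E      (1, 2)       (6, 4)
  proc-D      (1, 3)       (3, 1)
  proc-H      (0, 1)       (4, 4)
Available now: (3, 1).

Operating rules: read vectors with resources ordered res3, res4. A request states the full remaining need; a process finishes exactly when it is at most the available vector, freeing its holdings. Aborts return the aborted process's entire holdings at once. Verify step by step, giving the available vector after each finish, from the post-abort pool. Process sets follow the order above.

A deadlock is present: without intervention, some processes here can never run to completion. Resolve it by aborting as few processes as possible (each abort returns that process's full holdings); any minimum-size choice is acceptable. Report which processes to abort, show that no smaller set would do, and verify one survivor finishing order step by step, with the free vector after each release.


The answer: abort proc-C and proc-E.
Key observation: proc-A could never have finished before the abort; with (2, 3) returned by proc-C and proc-E, it fits at step 3.
Minimality, checking each single-abort alternative: proc-C alone leaves proc-A blocked (short on res3); proc-A alone leaves proc-C blocked (short on res3 and res4); proc-E alone leaves proc-C blocked (short on res3 and res4); proc-D alone leaves proc-C blocked (short on res3 and res4); proc-H alone leaves proc-C blocked (short on res3 and res4).
The survivors complete as proc-D, proc-H, proc-A. Check, step by step (starting from the post-abort pool):
  pool = (5, 4)
  proc-D: need (3, 1) fits (5, 4); releases (1, 3), pool now (6, 7)
  proc-H: need (4, 4) fits (6, 7); releases (0, 1), pool now (6, 8)
  proc-A: need (6, 0) fits (6, 8); releases (1, 3), pool now (7, 11)
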